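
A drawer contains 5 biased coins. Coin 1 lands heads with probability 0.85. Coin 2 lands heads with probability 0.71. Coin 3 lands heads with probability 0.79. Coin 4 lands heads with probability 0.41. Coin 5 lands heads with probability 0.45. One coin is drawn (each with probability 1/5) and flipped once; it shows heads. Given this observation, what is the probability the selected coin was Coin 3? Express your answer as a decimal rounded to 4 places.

Tabulate prior·likelihood by source: [1] prior 0.2, lik 0.85, product 0.1700; [2] prior 0.2, lik 0.71, product 0.1420; [3] prior 0.2, lik 0.79, product 0.1580; [4] prior 0.2, lik 0.41, product 0.08200; [5] prior 0.2, lik 0.45, product 0.09000.
Normalizing constant = 0.64200; the posterior for Coin 3 is its product over the sum, 0.1580/0.64200 = 0.2461.

Posterior probability ≈ 0.2461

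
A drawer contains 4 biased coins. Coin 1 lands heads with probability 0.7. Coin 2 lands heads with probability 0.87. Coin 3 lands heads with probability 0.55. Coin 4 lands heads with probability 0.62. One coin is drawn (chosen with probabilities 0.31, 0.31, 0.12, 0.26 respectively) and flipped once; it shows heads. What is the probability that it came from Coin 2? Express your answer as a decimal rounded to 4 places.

P(heads|C1) = 0.7; P(heads|C2) = 0.87; P(heads|C3) = 0.55; P(heads|C4) = 0.62.
Prior × likelihood for each source: 0.31·0.7=0.2170, 0.31·0.87=0.2697, 0.12·0.55=0.06600, 0.26·0.62=0.1612. Summing gives P(heads) = 0.71390.
P(Coin 2 | heads) = 0.2697 / 0.71390 = 0.3778.

Posterior probability ≈ 0.3778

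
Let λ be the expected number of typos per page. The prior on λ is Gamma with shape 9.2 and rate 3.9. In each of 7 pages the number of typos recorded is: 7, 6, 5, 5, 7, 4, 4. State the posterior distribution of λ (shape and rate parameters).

Posterior: Gamma(shape=47.2, rate=10.9)

Total count ∑xᵢ = 38 over n = 7 pages.
Gamma is conjugate to the Poisson likelihood: posterior is Gamma(shape = 9.2+38 = 47.2, rate = 3.9+7 = 10.9).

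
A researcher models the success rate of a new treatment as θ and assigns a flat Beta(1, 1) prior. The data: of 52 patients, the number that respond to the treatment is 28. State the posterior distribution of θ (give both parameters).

Posterior: Beta(29, 25)

The binomial likelihood is conjugate to the Beta prior: with 28 successes and 24 failures, the posterior is Beta(1+28, 1+24) = Beta(29, 25).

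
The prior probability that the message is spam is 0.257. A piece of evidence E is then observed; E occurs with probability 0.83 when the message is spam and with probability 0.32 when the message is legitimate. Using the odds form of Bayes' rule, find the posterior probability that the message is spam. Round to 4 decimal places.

Posterior probability ≈ 0.4729

Prior odds = 0.257/(1−0.257) = 0.34590. In log-odds, ln(0.34590) = -1.0616.
Add log likelihood ratio: ln(2.5938) = 0.95310.
Posterior log-odds = -0.10852, so posterior odds = exp(-0.10852) = 0.89717. Converting, P(H|E) = 0.89717/1.8972 = 0.4729.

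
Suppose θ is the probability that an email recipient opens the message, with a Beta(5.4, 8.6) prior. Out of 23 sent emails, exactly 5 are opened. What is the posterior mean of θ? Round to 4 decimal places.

The binomial likelihood is conjugate to the Beta prior: with 5 successes and 18 failures, the posterior is Beta(5.4+5, 8.6+18) = Beta(10.4, 26.6).
Posterior mean = α/(α+β) = 10.4/37 = 0.2811.

Posterior mean ≈ 0.2811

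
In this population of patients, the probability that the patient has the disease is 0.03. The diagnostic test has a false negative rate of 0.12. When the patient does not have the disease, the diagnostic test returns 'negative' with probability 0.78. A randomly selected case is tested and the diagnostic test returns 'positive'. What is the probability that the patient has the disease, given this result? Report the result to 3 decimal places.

Let H be the event that the patient has the disease. P(H) = 0.03, so P(¬H) = 0.97. With E the 'positive' result, P(E|H) = 0.88 and P(E|¬H) = 0.22.
P(E) = 0.88·0.03 + 0.22·0.97 = 0.026400 + 0.21340 = 0.23980.
By Bayes' theorem, P(H|E) = 0.026400 / 0.23980 = 0.110.

P(H | E) ≈ 0.110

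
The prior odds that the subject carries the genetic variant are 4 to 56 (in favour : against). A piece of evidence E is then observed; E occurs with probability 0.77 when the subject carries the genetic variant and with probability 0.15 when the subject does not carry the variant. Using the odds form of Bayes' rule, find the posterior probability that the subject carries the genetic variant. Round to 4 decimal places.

Posterior probability ≈ 0.2683

Prior odds = 4/56 = 0.071429. In log-odds, ln(0.071429) = -2.6391.
Add log likelihood ratio: ln(5.1333) = 1.6358.
Posterior log-odds = -1.0033, so posterior odds = exp(-1.0033) = 0.36667. Converting, P(H|E) = 0.36667/1.3667 = 0.2683.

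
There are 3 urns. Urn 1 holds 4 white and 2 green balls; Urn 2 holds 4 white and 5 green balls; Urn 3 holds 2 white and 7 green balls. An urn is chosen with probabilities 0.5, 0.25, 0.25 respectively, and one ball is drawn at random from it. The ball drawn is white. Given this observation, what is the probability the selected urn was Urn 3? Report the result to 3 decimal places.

P(white|Urn 1) = 0.6667; P(white|Urn 2) = 0.4444; P(white|Urn 3) = 0.2222.
Prior × likelihood for each source: 0.5·0.6667=0.3333, 0.25·0.4444=0.1111, 0.25·0.2222=0.05556. Summing gives P(white) = 0.50000.
P(Urn 3 | white) = 0.05556 / 0.50000 = 0.111.

Posterior probability ≈ 0.111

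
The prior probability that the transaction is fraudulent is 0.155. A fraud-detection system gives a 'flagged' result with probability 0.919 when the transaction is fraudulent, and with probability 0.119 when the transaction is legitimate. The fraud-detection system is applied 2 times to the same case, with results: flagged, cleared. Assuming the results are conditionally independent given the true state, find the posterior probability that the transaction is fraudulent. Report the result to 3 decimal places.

Posterior P(H) ≈ 0.115

Let H be the event that the transaction is fraudulent; start with P(H) = 0.155. P('flagged'|H) = 0.919, P('flagged'|¬H) = 0.119.
Update on result 1 ('flagged'): P(H) ← 0.919·0.1550 / (0.919·0.1550 + 0.119·0.8450) = 0.14245/0.24300 = 0.5862.
Update on result 2 ('cleared'): P(H) ← 0.081·0.5862 / (0.081·0.5862 + 0.881·0.4138) = 0.047482/0.41205 = 0.1152.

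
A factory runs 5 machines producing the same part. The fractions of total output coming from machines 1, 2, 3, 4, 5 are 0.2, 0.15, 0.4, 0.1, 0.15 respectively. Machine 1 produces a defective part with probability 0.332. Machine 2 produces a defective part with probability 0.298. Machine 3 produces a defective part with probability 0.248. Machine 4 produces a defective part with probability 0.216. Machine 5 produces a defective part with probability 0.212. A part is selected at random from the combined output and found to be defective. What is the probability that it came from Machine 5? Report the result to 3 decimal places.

P(defective|M1) = 0.332; P(defective|M2) = 0.298; P(defective|M3) = 0.248; P(defective|M4) = 0.216; P(defective|M5) = 0.212.
Prior × likelihood for each source: 0.2·0.332=0.06640, 0.15·0.298=0.04470, 0.4·0.248=0.09920, 0.1·0.216=0.02160, 0.15·0.212=0.03180. Summing gives P(defective) = 0.26370.
P(Machine 5 | defective) = 0.03180 / 0.26370 = 0.121.

Posterior probability ≈ 0.121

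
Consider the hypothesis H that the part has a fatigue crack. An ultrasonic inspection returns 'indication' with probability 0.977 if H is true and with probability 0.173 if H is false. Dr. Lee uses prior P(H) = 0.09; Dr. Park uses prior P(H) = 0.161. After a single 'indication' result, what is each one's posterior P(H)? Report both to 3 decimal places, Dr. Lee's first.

Dr. Lee: 0.358; Dr. Park: 0.520

P('+'|H) = 0.977, P('+'|¬H) = 0.173.
Dr. Lee: numerator 0.977·0.09 = 0.087930; evidence = 0.087930+0.173·0.91 = 0.24536; posterior = 0.358.
Dr. Park: numerator 0.977·0.161 = 0.15730; evidence = 0.15730+0.173·0.839 = 0.30244; posterior = 0.520.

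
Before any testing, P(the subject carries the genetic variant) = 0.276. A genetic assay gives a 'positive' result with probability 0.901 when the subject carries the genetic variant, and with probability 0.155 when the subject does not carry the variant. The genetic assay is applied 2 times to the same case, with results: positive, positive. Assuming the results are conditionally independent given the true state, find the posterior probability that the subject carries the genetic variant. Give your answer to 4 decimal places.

Let H be the event that the subject carries the genetic variant; start with P(H) = 0.276. P('positive'|H) = 0.901, P('positive'|¬H) = 0.155.
Update on result 1 ('positive'): P(H) ← 0.901·0.2760 / (0.901·0.2760 + 0.155·0.7240) = 0.24868/0.36090 = 0.6891.
Update on result 2 ('positive'): P(H) ← 0.901·0.6891 / (0.901·0.6891 + 0.155·0.3109) = 0.62084/0.66903 = 0.9280.

Posterior P(H) ≈ 0.9280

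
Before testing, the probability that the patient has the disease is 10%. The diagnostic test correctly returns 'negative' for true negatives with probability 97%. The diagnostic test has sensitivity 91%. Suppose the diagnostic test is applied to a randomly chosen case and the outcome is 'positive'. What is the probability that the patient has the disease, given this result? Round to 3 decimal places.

P(H | E) ≈ 0.771

Let H be the event that the patient has the disease. P(H) = 0.1, so P(¬H) = 0.9. With E the 'positive' result, P(E|H) = 0.91 and P(E|¬H) = 0.03.
P(E) = 0.91·0.1 + 0.03·0.9 = 0.091000 + 0.027000 = 0.11800.
By Bayes' theorem, P(H|E) = 0.091000 / 0.11800 = 0.771.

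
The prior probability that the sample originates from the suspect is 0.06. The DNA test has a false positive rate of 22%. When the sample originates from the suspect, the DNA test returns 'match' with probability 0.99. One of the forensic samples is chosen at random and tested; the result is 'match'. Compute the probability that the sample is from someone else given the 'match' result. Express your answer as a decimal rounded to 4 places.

Write H for 'the sample originates from the suspect'. Prior odds H:¬H = 0.06/0.94 = 0.063830. For the 'match' outcome, the likelihood ratio is 0.99/0.22 = 4.5000.
Posterior odds = 0.063830 × 4.5000 = 0.28723, so P(H|E) = 0.28723/(1+0.28723) = 0.2231. Then P(¬H|E) = 1 − 0.2231 = 0.7769.

P(¬H | E) ≈ 0.7769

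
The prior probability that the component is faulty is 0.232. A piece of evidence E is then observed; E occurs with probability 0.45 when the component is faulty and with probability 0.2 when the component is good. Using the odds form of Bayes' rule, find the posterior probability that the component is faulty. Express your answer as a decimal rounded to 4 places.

Prior odds = 0.232/(1−0.232) = 0.30208. In log-odds, ln(0.30208) = -1.1971.
Add log likelihood ratio: ln(2.2500) = 0.81093.
Posterior log-odds = -0.38612, so posterior odds = exp(-0.38612) = 0.67969. Converting, P(H|E) = 0.67969/1.6797 = 0.4047.

Posterior probability ≈ 0.4047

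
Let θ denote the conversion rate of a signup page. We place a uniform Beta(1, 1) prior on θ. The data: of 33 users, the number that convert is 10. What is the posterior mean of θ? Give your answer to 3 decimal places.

Observing 10 successes and 23 failures updates Beta(1, 1) by adding the success and failure counts to the two shape parameters: α = 1+10 = 11, β = 1+23 = 24.
E[θ | data] = 11/(11+24) = 0.314.

Posterior mean ≈ 0.314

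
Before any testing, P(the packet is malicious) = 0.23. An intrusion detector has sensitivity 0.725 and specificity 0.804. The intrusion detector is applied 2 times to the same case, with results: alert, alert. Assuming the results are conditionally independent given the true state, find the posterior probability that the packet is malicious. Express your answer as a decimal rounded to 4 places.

Posterior P(H) ≈ 0.8034

Let H be the event that the packet is malicious; start with P(H) = 0.23. P('alert'|H) = 0.725, P('alert'|¬H) = 0.196.
Update on result 1 ('alert'): P(H) ← 0.725·0.2300 / (0.725·0.2300 + 0.196·0.7700) = 0.16675/0.31767 = 0.5249.
Update on result 2 ('alert'): P(H) ← 0.725·0.5249 / (0.725·0.5249 + 0.196·0.4751) = 0.38056/0.47368 = 0.8034.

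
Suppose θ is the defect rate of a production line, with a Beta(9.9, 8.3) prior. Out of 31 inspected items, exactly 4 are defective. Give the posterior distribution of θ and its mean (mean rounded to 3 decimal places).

Observing 4 successes and 27 failures updates Beta(9.9, 8.3) by adding the success and failure counts to the two shape parameters: α = 9.9+4 = 13.9, β = 8.3+27 = 35.3.
E[θ | data] = 13.9/(13.9+35.3) = 0.283.

Posterior: Beta(13.9, 35.3); mean ≈ 0.283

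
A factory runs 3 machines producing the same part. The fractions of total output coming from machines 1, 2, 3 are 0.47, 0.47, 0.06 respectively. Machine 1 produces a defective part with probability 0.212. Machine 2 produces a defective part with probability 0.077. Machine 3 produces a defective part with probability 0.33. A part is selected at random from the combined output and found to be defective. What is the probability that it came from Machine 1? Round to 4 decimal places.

Posterior probability ≈ 0.6402

P(defective|M1) = 0.212; P(defective|M2) = 0.077; P(defective|M3) = 0.33.
Prior × likelihood for each source: 0.47·0.212=0.09964, 0.47·0.077=0.03619, 0.06·0.33=0.01980. Summing gives P(defective) = 0.15563.
P(Machine 1 | defective) = 0.09964 / 0.15563 = 0.6402.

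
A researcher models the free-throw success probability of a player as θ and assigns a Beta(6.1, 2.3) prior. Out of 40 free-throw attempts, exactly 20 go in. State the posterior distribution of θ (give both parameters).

Posterior: Beta(26.1, 22.3)

The binomial likelihood is conjugate to the Beta prior: with 20 successes and 20 failures, the posterior is Beta(6.1+20, 2.3+20) = Beta(26.1, 22.3).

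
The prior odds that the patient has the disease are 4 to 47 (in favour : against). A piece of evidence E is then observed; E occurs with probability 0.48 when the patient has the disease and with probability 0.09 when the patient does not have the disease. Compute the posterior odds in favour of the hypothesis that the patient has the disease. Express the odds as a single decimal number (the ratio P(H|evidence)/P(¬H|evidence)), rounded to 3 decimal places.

Prior odds = 4/47 = 0.085106. In log-odds, ln(0.085106) = -2.4639.
Add log likelihood ratio: ln(5.3333) = 1.6740.
Posterior log-odds = -0.78988, so posterior odds = exp(-0.78988) = 0.45390.

Posterior odds ≈ 0.454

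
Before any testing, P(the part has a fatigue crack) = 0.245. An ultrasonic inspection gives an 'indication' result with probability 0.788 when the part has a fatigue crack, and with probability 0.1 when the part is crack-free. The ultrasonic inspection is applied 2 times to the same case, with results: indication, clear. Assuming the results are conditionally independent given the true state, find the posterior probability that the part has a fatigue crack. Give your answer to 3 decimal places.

Posterior P(H) ≈ 0.376

Let H be the event that the part has a fatigue crack; start with P(H) = 0.245. P('indication'|H) = 0.788, P('indication'|¬H) = 0.1.
Update on result 1 ('indication'): P(H) ← 0.788·0.2450 / (0.788·0.2450 + 0.1·0.7550) = 0.19306/0.26856 = 0.7189.
Update on result 2 ('clear'): P(H) ← 0.212·0.7189 / (0.212·0.7189 + 0.9·0.2811) = 0.15240/0.40542 = 0.3759.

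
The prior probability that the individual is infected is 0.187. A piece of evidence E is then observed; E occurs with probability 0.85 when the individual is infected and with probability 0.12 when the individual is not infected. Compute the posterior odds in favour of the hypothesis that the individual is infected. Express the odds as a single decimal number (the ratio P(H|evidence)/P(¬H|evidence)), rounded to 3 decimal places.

Posterior odds ≈ 1.629

Prior odds = 0.187/(1−0.187) = 0.23001.
Likelihood ratio for E = 0.85/0.12 = 7.0833.
Posterior odds = prior odds × LR = 1.6293.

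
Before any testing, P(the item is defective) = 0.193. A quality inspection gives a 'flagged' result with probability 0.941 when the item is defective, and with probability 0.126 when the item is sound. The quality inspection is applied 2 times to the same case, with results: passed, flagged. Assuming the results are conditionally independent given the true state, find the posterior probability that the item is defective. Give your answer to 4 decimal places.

Posterior P(H) ≈ 0.1076

Let H be the event that the item is defective; start with P(H) = 0.193. P('flagged'|H) = 0.941, P('flagged'|¬H) = 0.126.
Update on result 1 ('passed'): P(H) ← 0.059·0.1930 / (0.059·0.1930 + 0.874·0.8070) = 0.011387/0.71671 = 0.0159.
Update on result 2 ('flagged'): P(H) ← 0.941·0.0159 / (0.941·0.0159 + 0.126·0.9841) = 0.014951/0.13895 = 0.1076.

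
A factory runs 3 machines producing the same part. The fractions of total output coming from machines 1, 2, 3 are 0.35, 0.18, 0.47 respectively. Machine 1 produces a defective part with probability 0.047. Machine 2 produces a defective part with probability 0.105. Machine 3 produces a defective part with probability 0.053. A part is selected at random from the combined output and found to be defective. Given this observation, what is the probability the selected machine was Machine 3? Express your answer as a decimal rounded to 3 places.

Tabulate prior·likelihood by source: [1] prior 0.35, lik 0.047, product 0.01645; [2] prior 0.18, lik 0.105, product 0.01890; [3] prior 0.47, lik 0.053, product 0.02491.
Normalizing constant = 0.060260; the posterior for Machine 3 is its product over the sum, 0.02491/0.060260 = 0.413.

Posterior probability ≈ 0.413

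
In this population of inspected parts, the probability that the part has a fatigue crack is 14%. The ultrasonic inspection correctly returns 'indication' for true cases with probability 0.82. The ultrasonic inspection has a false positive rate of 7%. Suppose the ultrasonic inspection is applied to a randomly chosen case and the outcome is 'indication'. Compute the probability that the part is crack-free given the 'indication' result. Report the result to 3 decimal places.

P(¬H | E) ≈ 0.344

Let H be the event that the part has a fatigue crack. P(H) = 0.14, so P(¬H) = 0.86. With E the 'indication' result, P(E|H) = 0.82 and P(E|¬H) = 0.07.
P(E) = 0.82·0.14 + 0.07·0.86 = 0.11480 + 0.060200 = 0.17500.
By Bayes' theorem, P(H|E) = 0.11480 / 0.17500 = 0.656. Hence P(¬H|E) = 1 − 0.656 = 0.344.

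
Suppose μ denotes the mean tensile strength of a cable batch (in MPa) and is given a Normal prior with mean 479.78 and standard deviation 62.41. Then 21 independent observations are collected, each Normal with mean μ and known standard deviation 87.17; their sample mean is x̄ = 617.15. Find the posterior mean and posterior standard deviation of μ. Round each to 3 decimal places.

Posterior mean ≈ 605.473; posterior SD ≈ 18.196

Prior precision 1/τ₀² = 1/62.41² = 0.00025674; data precision n/σ² = 21/87.17² = 0.00276366.
Posterior precision = 0.00025674 + 0.00276366 = 0.00302040, giving posterior SD = 1/√0.00302040 = 18.196.
Posterior mean = (0.00025674·479.78 + 0.00276366·617.15) / 0.00302040 = 605.473.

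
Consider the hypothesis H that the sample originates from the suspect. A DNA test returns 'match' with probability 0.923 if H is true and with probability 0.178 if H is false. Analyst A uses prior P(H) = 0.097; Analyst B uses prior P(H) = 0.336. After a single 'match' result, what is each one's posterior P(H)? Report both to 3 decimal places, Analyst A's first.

The likelihood ratio for a 'match' result is 0.923/0.178 = 5.1854.
Analyst A: prior odds 0.097/0.903 = 0.10742; posterior odds 0.55701; posterior probability 0.358.
Analyst B: prior odds 0.336/0.664 = 0.50602; posterior odds 2.6239; posterior probability 0.724.

Analyst A: 0.358; Analyst B: 0.724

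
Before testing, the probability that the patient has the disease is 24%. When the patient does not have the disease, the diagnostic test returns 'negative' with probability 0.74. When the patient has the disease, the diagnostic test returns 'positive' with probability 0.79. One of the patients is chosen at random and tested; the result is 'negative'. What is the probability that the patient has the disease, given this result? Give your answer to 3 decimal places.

Let H be the event that the patient has the disease. P(H) = 0.24, so P(¬H) = 0.76. With E the 'negative' result, P(E|H) = 0.21 and P(E|¬H) = 0.74.
P(E) = 0.21·0.24 + 0.74·0.76 = 0.050400 + 0.56240 = 0.61280.
By Bayes' theorem, P(H|E) = 0.050400 / 0.61280 = 0.082.

P(H | E) ≈ 0.082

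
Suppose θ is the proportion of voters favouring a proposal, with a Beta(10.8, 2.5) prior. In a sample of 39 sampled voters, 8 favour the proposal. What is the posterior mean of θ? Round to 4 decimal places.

Posterior mean ≈ 0.3595

Observing 8 successes and 31 failures updates Beta(10.8, 2.5) by adding the success and failure counts to the two shape parameters: α = 10.8+8 = 18.8, β = 2.5+31 = 33.5.
E[θ | data] = 18.8/(18.8+33.5) = 0.3595.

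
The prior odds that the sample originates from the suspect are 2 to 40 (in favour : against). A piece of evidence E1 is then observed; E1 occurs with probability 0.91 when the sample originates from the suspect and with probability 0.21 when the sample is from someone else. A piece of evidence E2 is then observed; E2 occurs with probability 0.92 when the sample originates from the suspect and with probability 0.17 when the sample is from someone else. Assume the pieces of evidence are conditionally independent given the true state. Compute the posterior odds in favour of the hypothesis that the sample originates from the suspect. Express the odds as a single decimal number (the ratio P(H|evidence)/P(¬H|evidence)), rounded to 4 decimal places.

Prior odds = 2/40 = 0.050000.
Likelihood ratio for E1 = 0.91/0.21 = 4.3333.
Likelihood ratio for E2 = 0.92/0.17 = 5.4118.
Posterior odds = prior odds × LR₁ × LR₂ = 1.1725.

Posterior odds ≈ 1.1725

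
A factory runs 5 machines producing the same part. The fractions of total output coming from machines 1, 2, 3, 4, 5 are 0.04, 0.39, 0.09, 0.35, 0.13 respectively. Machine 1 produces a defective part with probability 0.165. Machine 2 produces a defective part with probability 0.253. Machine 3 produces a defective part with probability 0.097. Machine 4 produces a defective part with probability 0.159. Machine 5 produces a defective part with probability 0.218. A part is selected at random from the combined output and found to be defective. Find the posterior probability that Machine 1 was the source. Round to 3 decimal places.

Tabulate prior·likelihood by source: [1] prior 0.04, lik 0.165, product 0.006600; [2] prior 0.39, lik 0.253, product 0.09867; [3] prior 0.09, lik 0.097, product 0.008730; [4] prior 0.35, lik 0.159, product 0.05565; [5] prior 0.13, lik 0.218, product 0.02834.
Normalizing constant = 0.19799; the posterior for Machine 1 is its product over the sum, 0.006600/0.19799 = 0.033.

Posterior probability ≈ 0.033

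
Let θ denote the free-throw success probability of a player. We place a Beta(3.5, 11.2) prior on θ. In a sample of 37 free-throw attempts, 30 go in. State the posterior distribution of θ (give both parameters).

The binomial likelihood is conjugate to the Beta prior: with 30 successes and 7 failures, the posterior is Beta(3.5+30, 11.2+7) = Beta(33.5, 18.2).

Posterior: Beta(33.5, 18.2)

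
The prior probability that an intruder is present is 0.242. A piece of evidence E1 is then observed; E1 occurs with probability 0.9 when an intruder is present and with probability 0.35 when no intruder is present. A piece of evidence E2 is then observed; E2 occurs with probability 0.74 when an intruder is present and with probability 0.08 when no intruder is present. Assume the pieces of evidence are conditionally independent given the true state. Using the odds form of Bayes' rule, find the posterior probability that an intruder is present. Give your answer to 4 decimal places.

Posterior probability ≈ 0.8836

Prior odds = 0.242/(1−0.242) = 0.31926. In log-odds, ln(0.31926) = -1.1417.
Add log likelihood ratios: ln(2.5714) + ln(9.2500) = 3.1691.
Posterior log-odds = 2.0273, so posterior odds = exp(2.0273) = 7.5939. Converting, P(H|E) = 7.5939/8.5939 = 0.8836.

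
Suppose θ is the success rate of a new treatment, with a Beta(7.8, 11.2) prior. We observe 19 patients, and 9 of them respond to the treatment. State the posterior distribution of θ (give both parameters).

The binomial likelihood is conjugate to the Beta prior: with 9 successes and 10 failures, the posterior is Beta(7.8+9, 11.2+10) = Beta(16.8, 21.2).

Posterior: Beta(16.8, 21.2)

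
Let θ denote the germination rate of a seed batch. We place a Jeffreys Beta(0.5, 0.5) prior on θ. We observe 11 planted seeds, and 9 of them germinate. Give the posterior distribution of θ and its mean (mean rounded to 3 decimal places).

Posterior: Beta(9.5, 2.5); mean ≈ 0.792

Observing 9 successes and 2 failures updates Beta(0.5, 0.5) by adding the success and failure counts to the two shape parameters: α = 0.5+9 = 9.5, β = 0.5+2 = 2.5.
Posterior mean = α/(α+β) = 9.5/12 = 0.792.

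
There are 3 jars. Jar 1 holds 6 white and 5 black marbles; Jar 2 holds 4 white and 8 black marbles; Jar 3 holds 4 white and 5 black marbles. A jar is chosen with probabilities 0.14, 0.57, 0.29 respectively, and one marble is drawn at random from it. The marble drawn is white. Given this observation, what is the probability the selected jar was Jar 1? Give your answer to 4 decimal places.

P(white|Jar 1) = 0.5455; P(white|Jar 2) = 0.3333; P(white|Jar 3) = 0.4444.
Prior × likelihood for each source: 0.14·0.5455=0.07636, 0.57·0.3333=0.1900, 0.29·0.4444=0.1289. Summing gives P(white) = 0.39525.
P(Jar 1 | white) = 0.07636 / 0.39525 = 0.1932.

Posterior probability ≈ 0.1932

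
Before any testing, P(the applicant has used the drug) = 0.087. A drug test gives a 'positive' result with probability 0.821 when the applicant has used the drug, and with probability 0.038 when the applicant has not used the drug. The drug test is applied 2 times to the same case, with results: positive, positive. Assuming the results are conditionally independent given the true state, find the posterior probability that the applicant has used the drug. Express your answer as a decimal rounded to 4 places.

Posterior P(H) ≈ 0.9780

Let H be the event that the applicant has used the drug; start with P(H) = 0.087. P('positive'|H) = 0.821, P('positive'|¬H) = 0.038.
Update on result 1 ('positive'): P(H) ← 0.821·0.0870 / (0.821·0.0870 + 0.038·0.9130) = 0.071427/0.10612 = 0.6731.
Update on result 2 ('positive'): P(H) ← 0.821·0.6731 / (0.821·0.6731 + 0.038·0.3269) = 0.55259/0.56501 = 0.9780.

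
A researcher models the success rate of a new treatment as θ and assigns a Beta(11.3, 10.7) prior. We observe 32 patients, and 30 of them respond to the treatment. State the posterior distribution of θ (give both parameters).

Posterior: Beta(41.3, 12.7)

The binomial likelihood is conjugate to the Beta prior: with 30 successes and 2 failures, the posterior is Beta(11.3+30, 10.7+2) = Beta(41.3, 12.7).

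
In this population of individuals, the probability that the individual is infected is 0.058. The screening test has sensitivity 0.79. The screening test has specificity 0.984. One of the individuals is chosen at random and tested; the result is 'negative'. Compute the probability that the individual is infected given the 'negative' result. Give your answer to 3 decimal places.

Write H for 'the individual is infected'. Prior odds H:¬H = 0.058/0.942 = 0.061571. For the 'negative' outcome, the likelihood ratio is 0.21/0.984 = 0.21341.
Posterior odds = 0.061571 × 0.21341 = 0.013140, so P(H|E) = 0.013140/(1+0.013140) = 0.013.

P(H | E) ≈ 0.013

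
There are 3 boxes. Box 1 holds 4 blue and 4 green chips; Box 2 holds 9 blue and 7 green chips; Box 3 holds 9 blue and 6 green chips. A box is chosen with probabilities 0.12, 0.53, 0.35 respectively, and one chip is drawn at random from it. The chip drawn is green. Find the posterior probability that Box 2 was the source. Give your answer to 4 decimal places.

Tabulate prior·likelihood by source: [1] prior 0.12, lik 0.5, product 0.06000; [2] prior 0.53, lik 0.4375, product 0.2319; [3] prior 0.35, lik 0.4, product 0.1400.
Normalizing constant = 0.43188; the posterior for Box 2 is its product over the sum, 0.2319/0.43188 = 0.5369.

Posterior probability ≈ 0.5369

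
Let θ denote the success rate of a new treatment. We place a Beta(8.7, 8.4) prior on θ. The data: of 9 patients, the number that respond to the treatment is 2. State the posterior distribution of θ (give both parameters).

Observing 2 successes and 7 failures updates Beta(8.7, 8.4) by adding the success and failure counts to the two shape parameters: α = 8.7+2 = 10.7, β = 8.4+7 = 15.4.

Posterior: Beta(10.7, 15.4)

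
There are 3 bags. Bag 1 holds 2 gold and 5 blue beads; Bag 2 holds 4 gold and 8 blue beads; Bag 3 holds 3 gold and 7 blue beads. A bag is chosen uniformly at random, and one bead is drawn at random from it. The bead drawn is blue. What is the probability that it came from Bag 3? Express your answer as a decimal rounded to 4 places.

Tabulate prior·likelihood by source: [1] prior 0.333333, lik 0.7143, product 0.2381; [2] prior 0.333333, lik 0.6667, product 0.2222; [3] prior 0.333333, lik 0.7, product 0.2333.
Normalizing constant = 0.69365; the posterior for Bag 3 is its product over the sum, 0.2333/0.69365 = 0.3364.

Posterior probability ≈ 0.3364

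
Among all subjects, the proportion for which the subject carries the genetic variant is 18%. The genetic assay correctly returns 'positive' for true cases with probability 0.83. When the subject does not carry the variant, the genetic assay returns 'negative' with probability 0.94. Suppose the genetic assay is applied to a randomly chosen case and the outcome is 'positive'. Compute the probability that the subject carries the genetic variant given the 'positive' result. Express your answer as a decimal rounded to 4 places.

P(H | E) ≈ 0.7523

Let H be the event that the subject carries the genetic variant. P(H) = 0.18, so P(¬H) = 0.82. With E the 'positive' result, P(E|H) = 0.83 and P(E|¬H) = 0.06.
P(E) = 0.83·0.18 + 0.06·0.82 = 0.14940 + 0.049200 = 0.19860.
By Bayes' theorem, P(H|E) = 0.14940 / 0.19860 = 0.7523.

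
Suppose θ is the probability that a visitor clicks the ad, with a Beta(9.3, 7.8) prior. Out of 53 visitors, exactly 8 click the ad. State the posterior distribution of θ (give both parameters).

The binomial likelihood is conjugate to the Beta prior: with 8 successes and 45 failures, the posterior is Beta(9.3+8, 7.8+45) = Beta(17.3, 52.8).

Posterior: Beta(17.3, 52.8)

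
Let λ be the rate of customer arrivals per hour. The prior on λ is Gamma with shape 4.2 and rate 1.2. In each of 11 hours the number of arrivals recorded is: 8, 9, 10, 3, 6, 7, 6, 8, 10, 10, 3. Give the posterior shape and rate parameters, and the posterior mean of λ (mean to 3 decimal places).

Posterior: Gamma(shape=84.2, rate=12.2); mean ≈ 6.902

The Poisson likelihood adds the total count to the shape and the number of exposure periods to the rate. Here ∑xᵢ = 80 and n = 11, so shape 4.2→84.2 and rate 1.2→12.2.
E[λ | data] = 84.2/12.2 = 6.902.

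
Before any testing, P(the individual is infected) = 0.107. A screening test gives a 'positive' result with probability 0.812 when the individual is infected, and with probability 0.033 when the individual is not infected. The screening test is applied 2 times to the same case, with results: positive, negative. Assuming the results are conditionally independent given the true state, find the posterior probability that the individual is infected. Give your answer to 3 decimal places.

Posterior P(H) ≈ 0.364

Let H be the event that the individual is infected; start with P(H) = 0.107. P('positive'|H) = 0.812, P('positive'|¬H) = 0.033.
Update on result 1 ('positive'): P(H) ← 0.812·0.1070 / (0.812·0.1070 + 0.033·0.8930) = 0.086884/0.11635 = 0.7467.
Update on result 2 ('negative'): P(H) ← 0.188·0.7467 / (0.188·0.7467 + 0.967·0.2533) = 0.14038/0.38530 = 0.3644.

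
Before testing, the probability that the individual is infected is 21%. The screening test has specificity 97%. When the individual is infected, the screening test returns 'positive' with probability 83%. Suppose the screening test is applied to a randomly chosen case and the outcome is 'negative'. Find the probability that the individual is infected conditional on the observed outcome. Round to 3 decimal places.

P(H | E) ≈ 0.045

Write H for 'the individual is infected'. Prior odds H:¬H = 0.21/0.79 = 0.26582. For the 'negative' outcome, the likelihood ratio is 0.17/0.97 = 0.17526.
Posterior odds = 0.26582 × 0.17526 = 0.046587, so P(H|E) = 0.046587/(1+0.046587) = 0.045.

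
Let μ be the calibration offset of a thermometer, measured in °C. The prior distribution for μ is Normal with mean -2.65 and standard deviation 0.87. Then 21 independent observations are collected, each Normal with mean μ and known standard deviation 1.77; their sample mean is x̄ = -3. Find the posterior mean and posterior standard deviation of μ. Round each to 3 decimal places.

Posterior mean ≈ -2.942; posterior SD ≈ 0.353

Prior precision 1/τ₀² = 1/0.87² = 1.32118; data precision n/σ² = 21/1.77² = 6.70305.
Posterior precision = 1.32118 + 6.70305 = 8.02423, giving posterior SD = 1/√8.02423 = 0.353.
Posterior mean = (1.32118·-2.65 + 6.70305·-3) / 8.02423 = -2.942.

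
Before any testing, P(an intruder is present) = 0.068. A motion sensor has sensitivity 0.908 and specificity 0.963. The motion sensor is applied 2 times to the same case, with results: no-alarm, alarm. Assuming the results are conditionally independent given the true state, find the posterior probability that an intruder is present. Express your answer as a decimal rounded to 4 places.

Let H be the event that an intruder is present; start with P(H) = 0.068. P('alarm'|H) = 0.908, P('alarm'|¬H) = 0.037.
Update on result 1 ('no-alarm'): P(H) ← 0.092·0.0680 / (0.092·0.0680 + 0.963·0.9320) = 0.0062560/0.90377 = 0.0069.
Update on result 2 ('alarm'): P(H) ← 0.908·0.0069 / (0.908·0.0069 + 0.037·0.9931) = 0.0062853/0.043029 = 0.1461.

Posterior P(H) ≈ 0.1461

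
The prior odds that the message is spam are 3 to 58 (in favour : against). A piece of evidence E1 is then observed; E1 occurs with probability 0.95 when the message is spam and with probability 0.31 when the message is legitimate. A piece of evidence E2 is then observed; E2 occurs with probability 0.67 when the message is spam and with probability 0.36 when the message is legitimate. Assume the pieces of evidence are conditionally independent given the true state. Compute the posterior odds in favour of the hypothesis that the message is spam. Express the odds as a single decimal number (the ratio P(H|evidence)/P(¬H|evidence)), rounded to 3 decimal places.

Prior odds = 3/58 = 0.051724. In log-odds, ln(0.051724) = -2.9618.
Add log likelihood ratios: ln(3.0645) + ln(1.8611) = 1.7411.
Posterior log-odds = -1.2208, so posterior odds = exp(-1.2208) = 0.29500.

Posterior odds ≈ 0.295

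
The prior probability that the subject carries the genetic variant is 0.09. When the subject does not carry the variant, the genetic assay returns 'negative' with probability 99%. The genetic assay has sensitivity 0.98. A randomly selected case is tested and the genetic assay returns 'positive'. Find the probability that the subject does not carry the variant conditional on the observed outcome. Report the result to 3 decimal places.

Let H be the event that the subject carries the genetic variant. P(H) = 0.09, so P(¬H) = 0.91. With E the 'positive' result, P(E|H) = 0.98 and P(E|¬H) = 0.01.
P(E) = 0.98·0.09 + 0.01·0.91 = 0.088200 + 0.0091000 = 0.097300.
By Bayes' theorem, P(H|E) = 0.088200 / 0.097300 = 0.906. Hence P(¬H|E) = 1 − 0.906 = 0.094.

P(¬H | E) ≈ 0.094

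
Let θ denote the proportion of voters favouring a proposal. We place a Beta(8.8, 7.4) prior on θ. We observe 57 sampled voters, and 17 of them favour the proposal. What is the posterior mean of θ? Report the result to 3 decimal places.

Observing 17 successes and 40 failures updates Beta(8.8, 7.4) by adding the success and failure counts to the two shape parameters: α = 8.8+17 = 25.8, β = 7.4+40 = 47.4.
Posterior mean = α/(α+β) = 25.8/73.2 = 0.352.

Posterior mean ≈ 0.352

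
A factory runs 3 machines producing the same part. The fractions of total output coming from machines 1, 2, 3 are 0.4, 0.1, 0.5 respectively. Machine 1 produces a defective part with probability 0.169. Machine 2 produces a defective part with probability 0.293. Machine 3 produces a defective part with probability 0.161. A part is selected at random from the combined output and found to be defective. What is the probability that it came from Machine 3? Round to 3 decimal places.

Tabulate prior·likelihood by source: [1] prior 0.4, lik 0.169, product 0.06760; [2] prior 0.1, lik 0.293, product 0.02930; [3] prior 0.5, lik 0.161, product 0.08050.
Normalizing constant = 0.17740; the posterior for Machine 3 is its product over the sum, 0.08050/0.17740 = 0.454.

Posterior probability ≈ 0.454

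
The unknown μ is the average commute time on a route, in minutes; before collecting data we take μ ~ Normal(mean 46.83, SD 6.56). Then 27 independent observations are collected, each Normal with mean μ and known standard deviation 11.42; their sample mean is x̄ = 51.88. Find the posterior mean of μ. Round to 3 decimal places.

Prior precision 1/τ₀² = 1/6.56² = 0.0232377; data precision n/σ² = 27/11.42² = 0.207029.
Posterior precision = 0.0232377 + 0.207029 = 0.230267.
Posterior mean = (0.0232377·46.83 + 0.207029·51.88) / 0.230267 = 51.370.

Posterior mean ≈ 51.370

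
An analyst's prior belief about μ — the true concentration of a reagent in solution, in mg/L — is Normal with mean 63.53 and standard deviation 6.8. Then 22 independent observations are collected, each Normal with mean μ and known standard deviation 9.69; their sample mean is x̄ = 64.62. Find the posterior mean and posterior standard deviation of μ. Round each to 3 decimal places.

Posterior mean ≈ 64.528; posterior SD ≈ 1.977

With known σ, the Normal prior is conjugate. Weight on the data is w = (n/σ²)/(n/σ² + 1/τ₀²) = 0.234302/(0.234302+0.0216263) = 0.91550.
Posterior mean = w·x̄ + (1−w)·μ₀ = 0.91550·64.62 + 0.084502·63.53 = 64.528. Posterior variance = 1/(0.234302+0.0216263) = 3.90735, so SD = 1.977.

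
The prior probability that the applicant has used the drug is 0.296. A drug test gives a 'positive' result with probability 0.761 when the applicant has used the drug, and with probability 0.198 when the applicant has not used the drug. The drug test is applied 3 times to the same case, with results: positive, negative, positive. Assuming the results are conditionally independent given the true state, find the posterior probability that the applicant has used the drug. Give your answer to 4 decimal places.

With H the event that the applicant has used the drug, the joint likelihood of the observed sequence is P(data|H) = 0.761·0.239·0.761 = 0.13841 and P(data|¬H) = 0.198·0.802·0.198 = 0.031442.
Bayes: P(H|data) = 0.296·0.13841 / (0.296·0.13841 + 0.704·0.031442) = 0.040969/0.063104 = 0.6492.

Posterior P(H) ≈ 0.6492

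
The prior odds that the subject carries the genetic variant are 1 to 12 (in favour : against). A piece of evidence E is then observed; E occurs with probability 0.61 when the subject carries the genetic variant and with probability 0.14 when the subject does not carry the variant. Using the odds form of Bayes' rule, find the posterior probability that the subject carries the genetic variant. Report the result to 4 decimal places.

Prior odds = 1/12 = 0.083333. In log-odds, ln(0.083333) = -2.4849.
Add log likelihood ratio: ln(4.3571) = 1.4718.
Posterior log-odds = -1.0131, so posterior odds = exp(-1.0131) = 0.36310. Converting, P(H|E) = 0.36310/1.3631 = 0.2664.

Posterior probability ≈ 0.2664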